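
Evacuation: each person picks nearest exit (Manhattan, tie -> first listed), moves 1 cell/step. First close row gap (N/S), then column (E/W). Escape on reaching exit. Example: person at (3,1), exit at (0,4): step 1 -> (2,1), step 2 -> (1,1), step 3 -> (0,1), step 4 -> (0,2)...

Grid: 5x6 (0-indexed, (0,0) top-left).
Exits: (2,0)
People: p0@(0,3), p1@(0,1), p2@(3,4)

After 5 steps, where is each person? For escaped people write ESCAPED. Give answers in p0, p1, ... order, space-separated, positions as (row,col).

Step 1: p0:(0,3)->(1,3) | p1:(0,1)->(1,1) | p2:(3,4)->(2,4)
Step 2: p0:(1,3)->(2,3) | p1:(1,1)->(2,1) | p2:(2,4)->(2,3)
Step 3: p0:(2,3)->(2,2) | p1:(2,1)->(2,0)->EXIT | p2:(2,3)->(2,2)
Step 4: p0:(2,2)->(2,1) | p1:escaped | p2:(2,2)->(2,1)
Step 5: p0:(2,1)->(2,0)->EXIT | p1:escaped | p2:(2,1)->(2,0)->EXIT

ESCAPED ESCAPED ESCAPED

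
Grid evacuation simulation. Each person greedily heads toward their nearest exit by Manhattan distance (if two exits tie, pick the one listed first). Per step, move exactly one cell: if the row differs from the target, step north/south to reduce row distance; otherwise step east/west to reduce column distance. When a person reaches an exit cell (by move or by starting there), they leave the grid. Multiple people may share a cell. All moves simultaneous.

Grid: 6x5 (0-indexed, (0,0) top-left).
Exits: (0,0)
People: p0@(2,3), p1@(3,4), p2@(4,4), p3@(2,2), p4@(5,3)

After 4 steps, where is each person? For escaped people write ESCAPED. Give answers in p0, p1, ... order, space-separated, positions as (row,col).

Step 1: p0:(2,3)->(1,3) | p1:(3,4)->(2,4) | p2:(4,4)->(3,4) | p3:(2,2)->(1,2) | p4:(5,3)->(4,3)
Step 2: p0:(1,3)->(0,3) | p1:(2,4)->(1,4) | p2:(3,4)->(2,4) | p3:(1,2)->(0,2) | p4:(4,3)->(3,3)
Step 3: p0:(0,3)->(0,2) | p1:(1,4)->(0,4) | p2:(2,4)->(1,4) | p3:(0,2)->(0,1) | p4:(3,3)->(2,3)
Step 4: p0:(0,2)->(0,1) | p1:(0,4)->(0,3) | p2:(1,4)->(0,4) | p3:(0,1)->(0,0)->EXIT | p4:(2,3)->(1,3)

(0,1) (0,3) (0,4) ESCAPED (1,3)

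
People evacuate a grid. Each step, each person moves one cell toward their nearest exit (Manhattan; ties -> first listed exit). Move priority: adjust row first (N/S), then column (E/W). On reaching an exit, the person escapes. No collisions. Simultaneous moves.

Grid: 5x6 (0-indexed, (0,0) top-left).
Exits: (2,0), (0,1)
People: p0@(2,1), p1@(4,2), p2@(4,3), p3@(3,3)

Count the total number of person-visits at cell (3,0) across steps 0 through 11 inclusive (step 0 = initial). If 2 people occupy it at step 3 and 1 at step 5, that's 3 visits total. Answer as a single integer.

Answer: 0

Derivation:
Step 0: p0@(2,1) p1@(4,2) p2@(4,3) p3@(3,3) -> at (3,0): 0 [-], cum=0
Step 1: p0@ESC p1@(3,2) p2@(3,3) p3@(2,3) -> at (3,0): 0 [-], cum=0
Step 2: p0@ESC p1@(2,2) p2@(2,3) p3@(2,2) -> at (3,0): 0 [-], cum=0
Step 3: p0@ESC p1@(2,1) p2@(2,2) p3@(2,1) -> at (3,0): 0 [-], cum=0
Step 4: p0@ESC p1@ESC p2@(2,1) p3@ESC -> at (3,0): 0 [-], cum=0
Step 5: p0@ESC p1@ESC p2@ESC p3@ESC -> at (3,0): 0 [-], cum=0
Total visits = 0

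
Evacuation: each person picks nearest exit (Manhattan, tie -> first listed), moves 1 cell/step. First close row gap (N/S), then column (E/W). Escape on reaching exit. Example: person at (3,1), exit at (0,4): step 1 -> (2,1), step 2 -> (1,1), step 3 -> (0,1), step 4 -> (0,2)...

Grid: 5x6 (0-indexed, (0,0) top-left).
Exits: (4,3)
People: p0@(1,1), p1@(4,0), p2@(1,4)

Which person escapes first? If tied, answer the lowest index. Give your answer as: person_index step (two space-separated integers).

Step 1: p0:(1,1)->(2,1) | p1:(4,0)->(4,1) | p2:(1,4)->(2,4)
Step 2: p0:(2,1)->(3,1) | p1:(4,1)->(4,2) | p2:(2,4)->(3,4)
Step 3: p0:(3,1)->(4,1) | p1:(4,2)->(4,3)->EXIT | p2:(3,4)->(4,4)
Step 4: p0:(4,1)->(4,2) | p1:escaped | p2:(4,4)->(4,3)->EXIT
Step 5: p0:(4,2)->(4,3)->EXIT | p1:escaped | p2:escaped
Exit steps: [5, 3, 4]
First to escape: p1 at step 3

Answer: 1 3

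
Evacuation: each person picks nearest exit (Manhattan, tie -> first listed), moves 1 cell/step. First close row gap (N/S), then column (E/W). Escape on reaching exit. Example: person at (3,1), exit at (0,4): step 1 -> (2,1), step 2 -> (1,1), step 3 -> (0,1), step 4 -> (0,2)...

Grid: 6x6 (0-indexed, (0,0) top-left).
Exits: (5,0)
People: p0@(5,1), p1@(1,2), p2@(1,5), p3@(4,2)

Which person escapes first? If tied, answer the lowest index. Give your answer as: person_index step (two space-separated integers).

Step 1: p0:(5,1)->(5,0)->EXIT | p1:(1,2)->(2,2) | p2:(1,5)->(2,5) | p3:(4,2)->(5,2)
Step 2: p0:escaped | p1:(2,2)->(3,2) | p2:(2,5)->(3,5) | p3:(5,2)->(5,1)
Step 3: p0:escaped | p1:(3,2)->(4,2) | p2:(3,5)->(4,5) | p3:(5,1)->(5,0)->EXIT
Step 4: p0:escaped | p1:(4,2)->(5,2) | p2:(4,5)->(5,5) | p3:escaped
Step 5: p0:escaped | p1:(5,2)->(5,1) | p2:(5,5)->(5,4) | p3:escaped
Step 6: p0:escaped | p1:(5,1)->(5,0)->EXIT | p2:(5,4)->(5,3) | p3:escaped
Step 7: p0:escaped | p1:escaped | p2:(5,3)->(5,2) | p3:escaped
Step 8: p0:escaped | p1:escaped | p2:(5,2)->(5,1) | p3:escaped
Step 9: p0:escaped | p1:escaped | p2:(5,1)->(5,0)->EXIT | p3:escaped
Exit steps: [1, 6, 9, 3]
First to escape: p0 at step 1

Answer: 0 1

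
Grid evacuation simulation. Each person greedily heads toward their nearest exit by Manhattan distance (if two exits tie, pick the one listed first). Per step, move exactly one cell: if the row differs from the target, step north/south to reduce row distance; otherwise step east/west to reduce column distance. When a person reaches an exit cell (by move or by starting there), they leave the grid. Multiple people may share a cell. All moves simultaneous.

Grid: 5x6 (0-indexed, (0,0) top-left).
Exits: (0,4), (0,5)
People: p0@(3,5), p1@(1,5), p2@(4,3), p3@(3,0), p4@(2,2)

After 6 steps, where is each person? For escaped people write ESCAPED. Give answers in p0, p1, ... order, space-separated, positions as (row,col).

Step 1: p0:(3,5)->(2,5) | p1:(1,5)->(0,5)->EXIT | p2:(4,3)->(3,3) | p3:(3,0)->(2,0) | p4:(2,2)->(1,2)
Step 2: p0:(2,5)->(1,5) | p1:escaped | p2:(3,3)->(2,3) | p3:(2,0)->(1,0) | p4:(1,2)->(0,2)
Step 3: p0:(1,5)->(0,5)->EXIT | p1:escaped | p2:(2,3)->(1,3) | p3:(1,0)->(0,0) | p4:(0,2)->(0,3)
Step 4: p0:escaped | p1:escaped | p2:(1,3)->(0,3) | p3:(0,0)->(0,1) | p4:(0,3)->(0,4)->EXIT
Step 5: p0:escaped | p1:escaped | p2:(0,3)->(0,4)->EXIT | p3:(0,1)->(0,2) | p4:escaped
Step 6: p0:escaped | p1:escaped | p2:escaped | p3:(0,2)->(0,3) | p4:escaped

ESCAPED ESCAPED ESCAPED (0,3) ESCAPED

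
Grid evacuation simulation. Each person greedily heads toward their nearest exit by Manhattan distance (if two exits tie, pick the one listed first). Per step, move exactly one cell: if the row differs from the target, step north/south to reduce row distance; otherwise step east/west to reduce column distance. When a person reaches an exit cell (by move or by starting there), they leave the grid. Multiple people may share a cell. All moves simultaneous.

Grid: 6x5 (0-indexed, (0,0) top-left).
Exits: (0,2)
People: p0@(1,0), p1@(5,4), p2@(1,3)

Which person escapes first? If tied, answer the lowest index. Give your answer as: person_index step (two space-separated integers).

Step 1: p0:(1,0)->(0,0) | p1:(5,4)->(4,4) | p2:(1,3)->(0,3)
Step 2: p0:(0,0)->(0,1) | p1:(4,4)->(3,4) | p2:(0,3)->(0,2)->EXIT
Step 3: p0:(0,1)->(0,2)->EXIT | p1:(3,4)->(2,4) | p2:escaped
Step 4: p0:escaped | p1:(2,4)->(1,4) | p2:escaped
Step 5: p0:escaped | p1:(1,4)->(0,4) | p2:escaped
Step 6: p0:escaped | p1:(0,4)->(0,3) | p2:escaped
Step 7: p0:escaped | p1:(0,3)->(0,2)->EXIT | p2:escaped
Exit steps: [3, 7, 2]
First to escape: p2 at step 2

Answer: 2 2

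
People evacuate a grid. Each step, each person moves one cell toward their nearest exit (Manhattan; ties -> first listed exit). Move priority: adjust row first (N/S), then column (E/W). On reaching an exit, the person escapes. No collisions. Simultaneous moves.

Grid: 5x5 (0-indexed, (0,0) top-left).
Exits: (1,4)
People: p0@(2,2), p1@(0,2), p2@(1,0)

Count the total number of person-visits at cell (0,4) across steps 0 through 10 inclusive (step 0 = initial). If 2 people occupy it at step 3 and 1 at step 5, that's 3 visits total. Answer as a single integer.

Step 0: p0@(2,2) p1@(0,2) p2@(1,0) -> at (0,4): 0 [-], cum=0
Step 1: p0@(1,2) p1@(1,2) p2@(1,1) -> at (0,4): 0 [-], cum=0
Step 2: p0@(1,3) p1@(1,3) p2@(1,2) -> at (0,4): 0 [-], cum=0
Step 3: p0@ESC p1@ESC p2@(1,3) -> at (0,4): 0 [-], cum=0
Step 4: p0@ESC p1@ESC p2@ESC -> at (0,4): 0 [-], cum=0
Total visits = 0

Answer: 0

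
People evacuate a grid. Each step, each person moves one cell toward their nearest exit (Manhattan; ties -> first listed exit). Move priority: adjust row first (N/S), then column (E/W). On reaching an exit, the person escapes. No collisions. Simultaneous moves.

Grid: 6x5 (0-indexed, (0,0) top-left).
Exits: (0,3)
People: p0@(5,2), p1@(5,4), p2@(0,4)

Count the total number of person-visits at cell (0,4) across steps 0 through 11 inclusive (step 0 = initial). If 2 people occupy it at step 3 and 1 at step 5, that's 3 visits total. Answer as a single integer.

Step 0: p0@(5,2) p1@(5,4) p2@(0,4) -> at (0,4): 1 [p2], cum=1
Step 1: p0@(4,2) p1@(4,4) p2@ESC -> at (0,4): 0 [-], cum=1
Step 2: p0@(3,2) p1@(3,4) p2@ESC -> at (0,4): 0 [-], cum=1
Step 3: p0@(2,2) p1@(2,4) p2@ESC -> at (0,4): 0 [-], cum=1
Step 4: p0@(1,2) p1@(1,4) p2@ESC -> at (0,4): 0 [-], cum=1
Step 5: p0@(0,2) p1@(0,4) p2@ESC -> at (0,4): 1 [p1], cum=2
Step 6: p0@ESC p1@ESC p2@ESC -> at (0,4): 0 [-], cum=2
Total visits = 2

Answer: 2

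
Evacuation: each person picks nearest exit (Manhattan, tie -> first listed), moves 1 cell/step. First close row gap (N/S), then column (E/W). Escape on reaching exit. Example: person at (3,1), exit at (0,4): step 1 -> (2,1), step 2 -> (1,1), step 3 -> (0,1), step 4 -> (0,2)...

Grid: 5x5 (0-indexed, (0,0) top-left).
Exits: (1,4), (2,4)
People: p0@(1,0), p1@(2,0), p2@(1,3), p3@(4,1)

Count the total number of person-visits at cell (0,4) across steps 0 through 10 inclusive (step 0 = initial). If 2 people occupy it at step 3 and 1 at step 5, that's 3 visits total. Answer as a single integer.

Step 0: p0@(1,0) p1@(2,0) p2@(1,3) p3@(4,1) -> at (0,4): 0 [-], cum=0
Step 1: p0@(1,1) p1@(2,1) p2@ESC p3@(3,1) -> at (0,4): 0 [-], cum=0
Step 2: p0@(1,2) p1@(2,2) p2@ESC p3@(2,1) -> at (0,4): 0 [-], cum=0
Step 3: p0@(1,3) p1@(2,3) p2@ESC p3@(2,2) -> at (0,4): 0 [-], cum=0
Step 4: p0@ESC p1@ESC p2@ESC p3@(2,3) -> at (0,4): 0 [-], cum=0
Step 5: p0@ESC p1@ESC p2@ESC p3@ESC -> at (0,4): 0 [-], cum=0
Total visits = 0

Answer: 0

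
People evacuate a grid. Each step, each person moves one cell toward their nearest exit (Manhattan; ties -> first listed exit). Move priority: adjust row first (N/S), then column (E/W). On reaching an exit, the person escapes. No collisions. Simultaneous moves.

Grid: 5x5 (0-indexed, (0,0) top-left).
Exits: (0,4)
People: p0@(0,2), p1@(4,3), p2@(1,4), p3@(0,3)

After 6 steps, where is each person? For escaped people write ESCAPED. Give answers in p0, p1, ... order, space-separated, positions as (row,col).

Step 1: p0:(0,2)->(0,3) | p1:(4,3)->(3,3) | p2:(1,4)->(0,4)->EXIT | p3:(0,3)->(0,4)->EXIT
Step 2: p0:(0,3)->(0,4)->EXIT | p1:(3,3)->(2,3) | p2:escaped | p3:escaped
Step 3: p0:escaped | p1:(2,3)->(1,3) | p2:escaped | p3:escaped
Step 4: p0:escaped | p1:(1,3)->(0,3) | p2:escaped | p3:escaped
Step 5: p0:escaped | p1:(0,3)->(0,4)->EXIT | p2:escaped | p3:escaped

ESCAPED ESCAPED ESCAPED ESCAPED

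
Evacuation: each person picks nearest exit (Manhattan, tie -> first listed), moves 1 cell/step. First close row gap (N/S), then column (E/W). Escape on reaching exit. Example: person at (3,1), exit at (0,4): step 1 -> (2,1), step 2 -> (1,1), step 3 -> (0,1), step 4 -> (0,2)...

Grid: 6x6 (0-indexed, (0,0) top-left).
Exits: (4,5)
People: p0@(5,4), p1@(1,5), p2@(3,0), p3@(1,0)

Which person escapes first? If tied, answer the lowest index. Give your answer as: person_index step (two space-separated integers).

Step 1: p0:(5,4)->(4,4) | p1:(1,5)->(2,5) | p2:(3,0)->(4,0) | p3:(1,0)->(2,0)
Step 2: p0:(4,4)->(4,5)->EXIT | p1:(2,5)->(3,5) | p2:(4,0)->(4,1) | p3:(2,0)->(3,0)
Step 3: p0:escaped | p1:(3,5)->(4,5)->EXIT | p2:(4,1)->(4,2) | p3:(3,0)->(4,0)
Step 4: p0:escaped | p1:escaped | p2:(4,2)->(4,3) | p3:(4,0)->(4,1)
Step 5: p0:escaped | p1:escaped | p2:(4,3)->(4,4) | p3:(4,1)->(4,2)
Step 6: p0:escaped | p1:escaped | p2:(4,4)->(4,5)->EXIT | p3:(4,2)->(4,3)
Step 7: p0:escaped | p1:escaped | p2:escaped | p3:(4,3)->(4,4)
Step 8: p0:escaped | p1:escaped | p2:escaped | p3:(4,4)->(4,5)->EXIT
Exit steps: [2, 3, 6, 8]
First to escape: p0 at step 2

Answer: 0 2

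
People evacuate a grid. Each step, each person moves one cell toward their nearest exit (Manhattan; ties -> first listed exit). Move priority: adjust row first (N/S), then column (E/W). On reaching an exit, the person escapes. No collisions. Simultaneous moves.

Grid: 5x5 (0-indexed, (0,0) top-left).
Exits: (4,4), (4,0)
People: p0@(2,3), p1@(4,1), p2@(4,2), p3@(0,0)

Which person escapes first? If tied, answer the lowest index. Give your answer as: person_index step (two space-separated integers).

Answer: 1 1

Derivation:
Step 1: p0:(2,3)->(3,3) | p1:(4,1)->(4,0)->EXIT | p2:(4,2)->(4,3) | p3:(0,0)->(1,0)
Step 2: p0:(3,3)->(4,3) | p1:escaped | p2:(4,3)->(4,4)->EXIT | p3:(1,0)->(2,0)
Step 3: p0:(4,3)->(4,4)->EXIT | p1:escaped | p2:escaped | p3:(2,0)->(3,0)
Step 4: p0:escaped | p1:escaped | p2:escaped | p3:(3,0)->(4,0)->EXIT
Exit steps: [3, 1, 2, 4]
First to escape: p1 at step 1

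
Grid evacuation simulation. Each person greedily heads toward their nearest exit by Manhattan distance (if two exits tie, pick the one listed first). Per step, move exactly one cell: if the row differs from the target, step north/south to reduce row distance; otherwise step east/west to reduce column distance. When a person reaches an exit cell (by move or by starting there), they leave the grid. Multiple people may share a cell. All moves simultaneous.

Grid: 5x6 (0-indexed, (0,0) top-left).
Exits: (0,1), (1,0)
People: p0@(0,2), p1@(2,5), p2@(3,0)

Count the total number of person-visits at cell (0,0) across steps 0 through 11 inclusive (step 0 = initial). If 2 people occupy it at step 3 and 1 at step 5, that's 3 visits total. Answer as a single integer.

Answer: 0

Derivation:
Step 0: p0@(0,2) p1@(2,5) p2@(3,0) -> at (0,0): 0 [-], cum=0
Step 1: p0@ESC p1@(1,5) p2@(2,0) -> at (0,0): 0 [-], cum=0
Step 2: p0@ESC p1@(0,5) p2@ESC -> at (0,0): 0 [-], cum=0
Step 3: p0@ESC p1@(0,4) p2@ESC -> at (0,0): 0 [-], cum=0
Step 4: p0@ESC p1@(0,3) p2@ESC -> at (0,0): 0 [-], cum=0
Step 5: p0@ESC p1@(0,2) p2@ESC -> at (0,0): 0 [-], cum=0
Step 6: p0@ESC p1@ESC p2@ESC -> at (0,0): 0 [-], cum=0
Total visits = 0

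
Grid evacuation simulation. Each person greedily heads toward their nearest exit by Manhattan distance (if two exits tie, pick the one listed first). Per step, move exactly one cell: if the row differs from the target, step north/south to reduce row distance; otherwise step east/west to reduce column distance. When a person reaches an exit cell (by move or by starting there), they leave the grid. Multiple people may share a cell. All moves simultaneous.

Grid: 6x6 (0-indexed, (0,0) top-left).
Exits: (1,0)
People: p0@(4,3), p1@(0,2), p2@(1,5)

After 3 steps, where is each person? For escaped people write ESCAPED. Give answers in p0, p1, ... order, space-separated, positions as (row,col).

Step 1: p0:(4,3)->(3,3) | p1:(0,2)->(1,2) | p2:(1,5)->(1,4)
Step 2: p0:(3,3)->(2,3) | p1:(1,2)->(1,1) | p2:(1,4)->(1,3)
Step 3: p0:(2,3)->(1,3) | p1:(1,1)->(1,0)->EXIT | p2:(1,3)->(1,2)

(1,3) ESCAPED (1,2)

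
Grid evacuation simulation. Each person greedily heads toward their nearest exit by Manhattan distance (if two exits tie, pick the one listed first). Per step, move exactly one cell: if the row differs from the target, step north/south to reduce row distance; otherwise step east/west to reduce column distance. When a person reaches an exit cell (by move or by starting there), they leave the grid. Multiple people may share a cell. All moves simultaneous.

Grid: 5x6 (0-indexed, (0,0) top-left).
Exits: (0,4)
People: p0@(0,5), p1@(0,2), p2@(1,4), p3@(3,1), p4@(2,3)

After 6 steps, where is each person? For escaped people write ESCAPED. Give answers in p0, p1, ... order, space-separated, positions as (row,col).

Step 1: p0:(0,5)->(0,4)->EXIT | p1:(0,2)->(0,3) | p2:(1,4)->(0,4)->EXIT | p3:(3,1)->(2,1) | p4:(2,3)->(1,3)
Step 2: p0:escaped | p1:(0,3)->(0,4)->EXIT | p2:escaped | p3:(2,1)->(1,1) | p4:(1,3)->(0,3)
Step 3: p0:escaped | p1:escaped | p2:escaped | p3:(1,1)->(0,1) | p4:(0,3)->(0,4)->EXIT
Step 4: p0:escaped | p1:escaped | p2:escaped | p3:(0,1)->(0,2) | p4:escaped
Step 5: p0:escaped | p1:escaped | p2:escaped | p3:(0,2)->(0,3) | p4:escaped
Step 6: p0:escaped | p1:escaped | p2:escaped | p3:(0,3)->(0,4)->EXIT | p4:escaped

ESCAPED ESCAPED ESCAPED ESCAPED ESCAPED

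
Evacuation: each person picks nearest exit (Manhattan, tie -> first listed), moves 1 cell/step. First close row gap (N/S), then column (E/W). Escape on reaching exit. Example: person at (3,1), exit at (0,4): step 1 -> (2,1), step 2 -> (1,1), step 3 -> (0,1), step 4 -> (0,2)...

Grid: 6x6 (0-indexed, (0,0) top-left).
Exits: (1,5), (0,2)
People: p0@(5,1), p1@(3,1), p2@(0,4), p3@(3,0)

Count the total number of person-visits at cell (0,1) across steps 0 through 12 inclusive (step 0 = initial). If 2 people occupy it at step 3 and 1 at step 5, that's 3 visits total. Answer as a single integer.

Step 0: p0@(5,1) p1@(3,1) p2@(0,4) p3@(3,0) -> at (0,1): 0 [-], cum=0
Step 1: p0@(4,1) p1@(2,1) p2@(1,4) p3@(2,0) -> at (0,1): 0 [-], cum=0
Step 2: p0@(3,1) p1@(1,1) p2@ESC p3@(1,0) -> at (0,1): 0 [-], cum=0
Step 3: p0@(2,1) p1@(0,1) p2@ESC p3@(0,0) -> at (0,1): 1 [p1], cum=1
Step 4: p0@(1,1) p1@ESC p2@ESC p3@(0,1) -> at (0,1): 1 [p3], cum=2
Step 5: p0@(0,1) p1@ESC p2@ESC p3@ESC -> at (0,1): 1 [p0], cum=3
Step 6: p0@ESC p1@ESC p2@ESC p3@ESC -> at (0,1): 0 [-], cum=3
Total visits = 3

Answer: 3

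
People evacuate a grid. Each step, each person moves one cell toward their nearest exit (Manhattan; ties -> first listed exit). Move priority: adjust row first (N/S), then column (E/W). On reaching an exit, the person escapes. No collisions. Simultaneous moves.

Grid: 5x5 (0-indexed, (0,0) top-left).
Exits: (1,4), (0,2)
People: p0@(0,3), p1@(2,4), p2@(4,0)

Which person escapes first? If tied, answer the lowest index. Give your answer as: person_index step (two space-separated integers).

Answer: 0 1

Derivation:
Step 1: p0:(0,3)->(0,2)->EXIT | p1:(2,4)->(1,4)->EXIT | p2:(4,0)->(3,0)
Step 2: p0:escaped | p1:escaped | p2:(3,0)->(2,0)
Step 3: p0:escaped | p1:escaped | p2:(2,0)->(1,0)
Step 4: p0:escaped | p1:escaped | p2:(1,0)->(0,0)
Step 5: p0:escaped | p1:escaped | p2:(0,0)->(0,1)
Step 6: p0:escaped | p1:escaped | p2:(0,1)->(0,2)->EXIT
Exit steps: [1, 1, 6]
First to escape: p0 at step 1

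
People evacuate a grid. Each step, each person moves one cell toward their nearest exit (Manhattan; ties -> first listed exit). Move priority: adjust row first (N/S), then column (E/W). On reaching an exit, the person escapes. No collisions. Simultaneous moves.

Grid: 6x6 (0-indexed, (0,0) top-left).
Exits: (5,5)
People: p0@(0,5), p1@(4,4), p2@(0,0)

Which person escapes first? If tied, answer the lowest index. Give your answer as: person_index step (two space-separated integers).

Step 1: p0:(0,5)->(1,5) | p1:(4,4)->(5,4) | p2:(0,0)->(1,0)
Step 2: p0:(1,5)->(2,5) | p1:(5,4)->(5,5)->EXIT | p2:(1,0)->(2,0)
Step 3: p0:(2,5)->(3,5) | p1:escaped | p2:(2,0)->(3,0)
Step 4: p0:(3,5)->(4,5) | p1:escaped | p2:(3,0)->(4,0)
Step 5: p0:(4,5)->(5,5)->EXIT | p1:escaped | p2:(4,0)->(5,0)
Step 6: p0:escaped | p1:escaped | p2:(5,0)->(5,1)
Step 7: p0:escaped | p1:escaped | p2:(5,1)->(5,2)
Step 8: p0:escaped | p1:escaped | p2:(5,2)->(5,3)
Step 9: p0:escaped | p1:escaped | p2:(5,3)->(5,4)
Step 10: p0:escaped | p1:escaped | p2:(5,4)->(5,5)->EXIT
Exit steps: [5, 2, 10]
First to escape: p1 at step 2

Answer: 1 2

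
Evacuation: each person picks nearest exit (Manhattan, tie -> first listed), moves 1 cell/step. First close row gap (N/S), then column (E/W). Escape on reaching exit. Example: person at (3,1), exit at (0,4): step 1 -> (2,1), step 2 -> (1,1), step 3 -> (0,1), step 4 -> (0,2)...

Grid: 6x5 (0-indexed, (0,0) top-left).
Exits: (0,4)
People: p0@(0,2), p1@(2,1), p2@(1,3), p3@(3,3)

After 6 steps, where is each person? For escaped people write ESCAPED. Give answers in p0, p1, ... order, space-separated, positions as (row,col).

Step 1: p0:(0,2)->(0,3) | p1:(2,1)->(1,1) | p2:(1,3)->(0,3) | p3:(3,3)->(2,3)
Step 2: p0:(0,3)->(0,4)->EXIT | p1:(1,1)->(0,1) | p2:(0,3)->(0,4)->EXIT | p3:(2,3)->(1,3)
Step 3: p0:escaped | p1:(0,1)->(0,2) | p2:escaped | p3:(1,3)->(0,3)
Step 4: p0:escaped | p1:(0,2)->(0,3) | p2:escaped | p3:(0,3)->(0,4)->EXIT
Step 5: p0:escaped | p1:(0,3)->(0,4)->EXIT | p2:escaped | p3:escaped

ESCAPED ESCAPED ESCAPED ESCAPED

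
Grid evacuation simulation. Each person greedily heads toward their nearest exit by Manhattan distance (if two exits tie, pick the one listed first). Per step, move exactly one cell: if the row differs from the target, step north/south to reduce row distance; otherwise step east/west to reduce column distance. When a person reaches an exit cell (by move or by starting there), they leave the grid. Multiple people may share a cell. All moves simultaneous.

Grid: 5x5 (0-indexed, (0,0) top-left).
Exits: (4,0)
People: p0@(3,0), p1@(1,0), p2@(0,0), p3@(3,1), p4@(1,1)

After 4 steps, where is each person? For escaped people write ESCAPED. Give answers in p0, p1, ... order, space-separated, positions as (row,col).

Step 1: p0:(3,0)->(4,0)->EXIT | p1:(1,0)->(2,0) | p2:(0,0)->(1,0) | p3:(3,1)->(4,1) | p4:(1,1)->(2,1)
Step 2: p0:escaped | p1:(2,0)->(3,0) | p2:(1,0)->(2,0) | p3:(4,1)->(4,0)->EXIT | p4:(2,1)->(3,1)
Step 3: p0:escaped | p1:(3,0)->(4,0)->EXIT | p2:(2,0)->(3,0) | p3:escaped | p4:(3,1)->(4,1)
Step 4: p0:escaped | p1:escaped | p2:(3,0)->(4,0)->EXIT | p3:escaped | p4:(4,1)->(4,0)->EXIT

ESCAPED ESCAPED ESCAPED ESCAPED ESCAPED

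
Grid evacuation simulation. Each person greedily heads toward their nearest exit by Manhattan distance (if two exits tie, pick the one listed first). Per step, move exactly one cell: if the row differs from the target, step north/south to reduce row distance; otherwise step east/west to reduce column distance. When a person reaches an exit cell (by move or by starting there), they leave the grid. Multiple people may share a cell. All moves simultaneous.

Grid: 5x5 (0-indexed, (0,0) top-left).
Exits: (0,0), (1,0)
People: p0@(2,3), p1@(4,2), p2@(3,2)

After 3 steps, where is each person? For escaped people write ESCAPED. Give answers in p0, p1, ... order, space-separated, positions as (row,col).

Step 1: p0:(2,3)->(1,3) | p1:(4,2)->(3,2) | p2:(3,2)->(2,2)
Step 2: p0:(1,3)->(1,2) | p1:(3,2)->(2,2) | p2:(2,2)->(1,2)
Step 3: p0:(1,2)->(1,1) | p1:(2,2)->(1,2) | p2:(1,2)->(1,1)

(1,1) (1,2) (1,1)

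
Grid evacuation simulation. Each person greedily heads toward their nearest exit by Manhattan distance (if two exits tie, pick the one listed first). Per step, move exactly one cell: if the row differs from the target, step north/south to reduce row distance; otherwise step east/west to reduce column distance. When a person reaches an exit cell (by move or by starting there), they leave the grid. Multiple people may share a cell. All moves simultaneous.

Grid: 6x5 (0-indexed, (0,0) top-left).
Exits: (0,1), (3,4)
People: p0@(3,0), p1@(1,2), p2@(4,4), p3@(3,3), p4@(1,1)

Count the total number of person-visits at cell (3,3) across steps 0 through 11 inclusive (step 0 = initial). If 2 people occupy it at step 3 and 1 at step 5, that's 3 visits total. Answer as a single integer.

Answer: 1

Derivation:
Step 0: p0@(3,0) p1@(1,2) p2@(4,4) p3@(3,3) p4@(1,1) -> at (3,3): 1 [p3], cum=1
Step 1: p0@(2,0) p1@(0,2) p2@ESC p3@ESC p4@ESC -> at (3,3): 0 [-], cum=1
Step 2: p0@(1,0) p1@ESC p2@ESC p3@ESC p4@ESC -> at (3,3): 0 [-], cum=1
Step 3: p0@(0,0) p1@ESC p2@ESC p3@ESC p4@ESC -> at (3,3): 0 [-], cum=1
Step 4: p0@ESC p1@ESC p2@ESC p3@ESC p4@ESC -> at (3,3): 0 [-], cum=1
Total visits = 1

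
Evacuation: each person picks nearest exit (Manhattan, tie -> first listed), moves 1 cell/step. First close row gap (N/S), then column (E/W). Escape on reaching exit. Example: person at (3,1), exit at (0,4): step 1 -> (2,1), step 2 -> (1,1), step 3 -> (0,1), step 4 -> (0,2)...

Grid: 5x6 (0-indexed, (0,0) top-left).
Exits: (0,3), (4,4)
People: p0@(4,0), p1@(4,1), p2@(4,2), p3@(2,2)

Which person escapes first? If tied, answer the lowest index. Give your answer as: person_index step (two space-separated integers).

Answer: 2 2

Derivation:
Step 1: p0:(4,0)->(4,1) | p1:(4,1)->(4,2) | p2:(4,2)->(4,3) | p3:(2,2)->(1,2)
Step 2: p0:(4,1)->(4,2) | p1:(4,2)->(4,3) | p2:(4,3)->(4,4)->EXIT | p3:(1,2)->(0,2)
Step 3: p0:(4,2)->(4,3) | p1:(4,3)->(4,4)->EXIT | p2:escaped | p3:(0,2)->(0,3)->EXIT
Step 4: p0:(4,3)->(4,4)->EXIT | p1:escaped | p2:escaped | p3:escaped
Exit steps: [4, 3, 2, 3]
First to escape: p2 at step 2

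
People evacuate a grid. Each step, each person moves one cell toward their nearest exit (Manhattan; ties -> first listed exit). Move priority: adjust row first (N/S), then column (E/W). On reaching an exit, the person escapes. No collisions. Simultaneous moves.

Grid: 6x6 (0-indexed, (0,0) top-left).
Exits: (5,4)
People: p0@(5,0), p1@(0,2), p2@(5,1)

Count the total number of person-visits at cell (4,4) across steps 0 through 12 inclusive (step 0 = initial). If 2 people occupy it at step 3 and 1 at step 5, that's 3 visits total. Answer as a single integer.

Step 0: p0@(5,0) p1@(0,2) p2@(5,1) -> at (4,4): 0 [-], cum=0
Step 1: p0@(5,1) p1@(1,2) p2@(5,2) -> at (4,4): 0 [-], cum=0
Step 2: p0@(5,2) p1@(2,2) p2@(5,3) -> at (4,4): 0 [-], cum=0
Step 3: p0@(5,3) p1@(3,2) p2@ESC -> at (4,4): 0 [-], cum=0
Step 4: p0@ESC p1@(4,2) p2@ESC -> at (4,4): 0 [-], cum=0
Step 5: p0@ESC p1@(5,2) p2@ESC -> at (4,4): 0 [-], cum=0
Step 6: p0@ESC p1@(5,3) p2@ESC -> at (4,4): 0 [-], cum=0
Step 7: p0@ESC p1@ESC p2@ESC -> at (4,4): 0 [-], cum=0
Total visits = 0

Answer: 0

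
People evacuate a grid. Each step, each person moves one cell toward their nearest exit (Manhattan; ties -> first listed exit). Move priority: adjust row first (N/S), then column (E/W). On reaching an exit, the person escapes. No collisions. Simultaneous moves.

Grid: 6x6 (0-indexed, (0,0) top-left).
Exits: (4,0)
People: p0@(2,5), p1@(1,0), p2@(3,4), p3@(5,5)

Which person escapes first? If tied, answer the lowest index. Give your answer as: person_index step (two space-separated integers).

Answer: 1 3

Derivation:
Step 1: p0:(2,5)->(3,5) | p1:(1,0)->(2,0) | p2:(3,4)->(4,4) | p3:(5,5)->(4,5)
Step 2: p0:(3,5)->(4,5) | p1:(2,0)->(3,0) | p2:(4,4)->(4,3) | p3:(4,5)->(4,4)
Step 3: p0:(4,5)->(4,4) | p1:(3,0)->(4,0)->EXIT | p2:(4,3)->(4,2) | p3:(4,4)->(4,3)
Step 4: p0:(4,4)->(4,3) | p1:escaped | p2:(4,2)->(4,1) | p3:(4,3)->(4,2)
Step 5: p0:(4,3)->(4,2) | p1:escaped | p2:(4,1)->(4,0)->EXIT | p3:(4,2)->(4,1)
Step 6: p0:(4,2)->(4,1) | p1:escaped | p2:escaped | p3:(4,1)->(4,0)->EXIT
Step 7: p0:(4,1)->(4,0)->EXIT | p1:escaped | p2:escaped | p3:escaped
Exit steps: [7, 3, 5, 6]
First to escape: p1 at step 3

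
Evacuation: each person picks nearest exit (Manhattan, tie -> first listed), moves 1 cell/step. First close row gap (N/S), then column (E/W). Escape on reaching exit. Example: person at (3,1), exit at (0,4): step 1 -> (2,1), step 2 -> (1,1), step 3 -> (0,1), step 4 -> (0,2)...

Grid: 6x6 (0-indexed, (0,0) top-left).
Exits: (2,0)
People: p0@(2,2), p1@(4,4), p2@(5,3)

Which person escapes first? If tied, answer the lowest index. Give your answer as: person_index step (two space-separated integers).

Step 1: p0:(2,2)->(2,1) | p1:(4,4)->(3,4) | p2:(5,3)->(4,3)
Step 2: p0:(2,1)->(2,0)->EXIT | p1:(3,4)->(2,4) | p2:(4,3)->(3,3)
Step 3: p0:escaped | p1:(2,4)->(2,3) | p2:(3,3)->(2,3)
Step 4: p0:escaped | p1:(2,3)->(2,2) | p2:(2,3)->(2,2)
Step 5: p0:escaped | p1:(2,2)->(2,1) | p2:(2,2)->(2,1)
Step 6: p0:escaped | p1:(2,1)->(2,0)->EXIT | p2:(2,1)->(2,0)->EXIT
Exit steps: [2, 6, 6]
First to escape: p0 at step 2

Answer: 0 2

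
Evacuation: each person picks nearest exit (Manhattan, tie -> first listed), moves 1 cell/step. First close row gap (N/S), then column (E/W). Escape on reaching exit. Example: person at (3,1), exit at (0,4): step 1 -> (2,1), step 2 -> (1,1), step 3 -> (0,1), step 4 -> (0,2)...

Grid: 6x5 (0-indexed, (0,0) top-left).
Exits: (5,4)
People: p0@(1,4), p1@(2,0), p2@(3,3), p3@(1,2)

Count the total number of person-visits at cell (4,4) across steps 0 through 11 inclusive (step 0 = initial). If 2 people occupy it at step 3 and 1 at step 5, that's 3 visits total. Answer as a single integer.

Answer: 1

Derivation:
Step 0: p0@(1,4) p1@(2,0) p2@(3,3) p3@(1,2) -> at (4,4): 0 [-], cum=0
Step 1: p0@(2,4) p1@(3,0) p2@(4,3) p3@(2,2) -> at (4,4): 0 [-], cum=0
Step 2: p0@(3,4) p1@(4,0) p2@(5,3) p3@(3,2) -> at (4,4): 0 [-], cum=0
Step 3: p0@(4,4) p1@(5,0) p2@ESC p3@(4,2) -> at (4,4): 1 [p0], cum=1
Step 4: p0@ESC p1@(5,1) p2@ESC p3@(5,2) -> at (4,4): 0 [-], cum=1
Step 5: p0@ESC p1@(5,2) p2@ESC p3@(5,3) -> at (4,4): 0 [-], cum=1
Step 6: p0@ESC p1@(5,3) p2@ESC p3@ESC -> at (4,4): 0 [-], cum=1
Step 7: p0@ESC p1@ESC p2@ESC p3@ESC -> at (4,4): 0 [-], cum=1
Total visits = 1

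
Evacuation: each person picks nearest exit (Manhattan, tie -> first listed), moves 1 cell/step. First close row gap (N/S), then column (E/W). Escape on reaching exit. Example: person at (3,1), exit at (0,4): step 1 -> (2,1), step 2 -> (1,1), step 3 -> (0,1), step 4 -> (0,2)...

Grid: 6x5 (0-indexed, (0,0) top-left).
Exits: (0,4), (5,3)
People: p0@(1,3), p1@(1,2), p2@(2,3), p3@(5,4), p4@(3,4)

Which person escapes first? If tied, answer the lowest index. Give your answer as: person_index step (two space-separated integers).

Answer: 3 1

Derivation:
Step 1: p0:(1,3)->(0,3) | p1:(1,2)->(0,2) | p2:(2,3)->(1,3) | p3:(5,4)->(5,3)->EXIT | p4:(3,4)->(2,4)
Step 2: p0:(0,3)->(0,4)->EXIT | p1:(0,2)->(0,3) | p2:(1,3)->(0,3) | p3:escaped | p4:(2,4)->(1,4)
Step 3: p0:escaped | p1:(0,3)->(0,4)->EXIT | p2:(0,3)->(0,4)->EXIT | p3:escaped | p4:(1,4)->(0,4)->EXIT
Exit steps: [2, 3, 3, 1, 3]
First to escape: p3 at step 1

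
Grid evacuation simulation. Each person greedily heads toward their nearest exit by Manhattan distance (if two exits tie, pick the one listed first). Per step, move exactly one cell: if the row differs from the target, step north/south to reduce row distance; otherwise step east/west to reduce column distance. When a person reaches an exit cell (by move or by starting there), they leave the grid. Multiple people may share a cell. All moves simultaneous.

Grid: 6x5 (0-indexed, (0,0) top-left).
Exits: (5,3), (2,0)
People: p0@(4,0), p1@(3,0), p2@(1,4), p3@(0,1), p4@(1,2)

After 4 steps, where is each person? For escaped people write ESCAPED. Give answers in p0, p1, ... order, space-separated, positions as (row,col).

Step 1: p0:(4,0)->(3,0) | p1:(3,0)->(2,0)->EXIT | p2:(1,4)->(2,4) | p3:(0,1)->(1,1) | p4:(1,2)->(2,2)
Step 2: p0:(3,0)->(2,0)->EXIT | p1:escaped | p2:(2,4)->(3,4) | p3:(1,1)->(2,1) | p4:(2,2)->(2,1)
Step 3: p0:escaped | p1:escaped | p2:(3,4)->(4,4) | p3:(2,1)->(2,0)->EXIT | p4:(2,1)->(2,0)->EXIT
Step 4: p0:escaped | p1:escaped | p2:(4,4)->(5,4) | p3:escaped | p4:escaped

ESCAPED ESCAPED (5,4) ESCAPED ESCAPED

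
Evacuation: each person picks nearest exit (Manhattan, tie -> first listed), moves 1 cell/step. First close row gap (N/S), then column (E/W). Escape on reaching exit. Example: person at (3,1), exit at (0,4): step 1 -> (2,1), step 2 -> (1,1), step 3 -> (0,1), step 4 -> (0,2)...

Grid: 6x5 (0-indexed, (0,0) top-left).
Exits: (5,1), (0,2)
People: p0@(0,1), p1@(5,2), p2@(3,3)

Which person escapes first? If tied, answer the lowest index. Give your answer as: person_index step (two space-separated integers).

Step 1: p0:(0,1)->(0,2)->EXIT | p1:(5,2)->(5,1)->EXIT | p2:(3,3)->(4,3)
Step 2: p0:escaped | p1:escaped | p2:(4,3)->(5,3)
Step 3: p0:escaped | p1:escaped | p2:(5,3)->(5,2)
Step 4: p0:escaped | p1:escaped | p2:(5,2)->(5,1)->EXIT
Exit steps: [1, 1, 4]
First to escape: p0 at step 1

Answer: 0 1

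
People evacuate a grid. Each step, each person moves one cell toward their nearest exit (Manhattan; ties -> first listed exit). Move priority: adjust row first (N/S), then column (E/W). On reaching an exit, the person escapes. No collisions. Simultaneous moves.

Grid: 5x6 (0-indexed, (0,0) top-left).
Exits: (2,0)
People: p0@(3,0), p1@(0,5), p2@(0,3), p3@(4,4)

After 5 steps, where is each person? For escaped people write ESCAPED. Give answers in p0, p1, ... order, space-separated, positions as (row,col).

Step 1: p0:(3,0)->(2,0)->EXIT | p1:(0,5)->(1,5) | p2:(0,3)->(1,3) | p3:(4,4)->(3,4)
Step 2: p0:escaped | p1:(1,5)->(2,5) | p2:(1,3)->(2,3) | p3:(3,4)->(2,4)
Step 3: p0:escaped | p1:(2,5)->(2,4) | p2:(2,3)->(2,2) | p3:(2,4)->(2,3)
Step 4: p0:escaped | p1:(2,4)->(2,3) | p2:(2,2)->(2,1) | p3:(2,3)->(2,2)
Step 5: p0:escaped | p1:(2,3)->(2,2) | p2:(2,1)->(2,0)->EXIT | p3:(2,2)->(2,1)

ESCAPED (2,2) ESCAPED (2,1)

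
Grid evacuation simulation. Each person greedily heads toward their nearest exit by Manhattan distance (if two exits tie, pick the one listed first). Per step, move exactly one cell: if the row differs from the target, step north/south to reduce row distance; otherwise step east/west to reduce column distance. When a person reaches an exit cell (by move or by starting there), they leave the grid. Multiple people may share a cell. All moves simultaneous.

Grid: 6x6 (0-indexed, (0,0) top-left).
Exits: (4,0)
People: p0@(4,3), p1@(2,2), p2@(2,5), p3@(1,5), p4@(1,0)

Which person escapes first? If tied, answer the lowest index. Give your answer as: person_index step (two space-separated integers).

Answer: 0 3

Derivation:
Step 1: p0:(4,3)->(4,2) | p1:(2,2)->(3,2) | p2:(2,5)->(3,5) | p3:(1,5)->(2,5) | p4:(1,0)->(2,0)
Step 2: p0:(4,2)->(4,1) | p1:(3,2)->(4,2) | p2:(3,5)->(4,5) | p3:(2,5)->(3,5) | p4:(2,0)->(3,0)
Step 3: p0:(4,1)->(4,0)->EXIT | p1:(4,2)->(4,1) | p2:(4,5)->(4,4) | p3:(3,5)->(4,5) | p4:(3,0)->(4,0)->EXIT
Step 4: p0:escaped | p1:(4,1)->(4,0)->EXIT | p2:(4,4)->(4,3) | p3:(4,5)->(4,4) | p4:escaped
Step 5: p0:escaped | p1:escaped | p2:(4,3)->(4,2) | p3:(4,4)->(4,3) | p4:escaped
Step 6: p0:escaped | p1:escaped | p2:(4,2)->(4,1) | p3:(4,3)->(4,2) | p4:escaped
Step 7: p0:escaped | p1:escaped | p2:(4,1)->(4,0)->EXIT | p3:(4,2)->(4,1) | p4:escaped
Step 8: p0:escaped | p1:escaped | p2:escaped | p3:(4,1)->(4,0)->EXIT | p4:escaped
Exit steps: [3, 4, 7, 8, 3]
First to escape: p0 at step 3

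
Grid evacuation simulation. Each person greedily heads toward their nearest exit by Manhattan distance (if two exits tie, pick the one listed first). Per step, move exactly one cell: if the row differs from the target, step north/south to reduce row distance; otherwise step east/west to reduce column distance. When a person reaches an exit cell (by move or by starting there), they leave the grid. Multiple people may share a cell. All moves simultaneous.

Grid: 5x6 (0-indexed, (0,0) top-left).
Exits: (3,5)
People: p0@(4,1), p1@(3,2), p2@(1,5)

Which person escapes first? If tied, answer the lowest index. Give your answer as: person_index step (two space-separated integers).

Step 1: p0:(4,1)->(3,1) | p1:(3,2)->(3,3) | p2:(1,5)->(2,5)
Step 2: p0:(3,1)->(3,2) | p1:(3,3)->(3,4) | p2:(2,5)->(3,5)->EXIT
Step 3: p0:(3,2)->(3,3) | p1:(3,4)->(3,5)->EXIT | p2:escaped
Step 4: p0:(3,3)->(3,4) | p1:escaped | p2:escaped
Step 5: p0:(3,4)->(3,5)->EXIT | p1:escaped | p2:escaped
Exit steps: [5, 3, 2]
First to escape: p2 at step 2

Answer: 2 2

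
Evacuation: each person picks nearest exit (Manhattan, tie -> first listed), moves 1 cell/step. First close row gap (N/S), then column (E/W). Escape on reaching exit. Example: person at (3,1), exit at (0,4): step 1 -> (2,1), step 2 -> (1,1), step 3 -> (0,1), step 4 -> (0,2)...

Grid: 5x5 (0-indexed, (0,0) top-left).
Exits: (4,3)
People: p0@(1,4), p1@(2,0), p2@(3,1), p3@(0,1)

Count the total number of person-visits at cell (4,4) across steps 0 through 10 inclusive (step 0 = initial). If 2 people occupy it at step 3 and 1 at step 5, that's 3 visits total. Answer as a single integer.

Step 0: p0@(1,4) p1@(2,0) p2@(3,1) p3@(0,1) -> at (4,4): 0 [-], cum=0
Step 1: p0@(2,4) p1@(3,0) p2@(4,1) p3@(1,1) -> at (4,4): 0 [-], cum=0
Step 2: p0@(3,4) p1@(4,0) p2@(4,2) p3@(2,1) -> at (4,4): 0 [-], cum=0
Step 3: p0@(4,4) p1@(4,1) p2@ESC p3@(3,1) -> at (4,4): 1 [p0], cum=1
Step 4: p0@ESC p1@(4,2) p2@ESC p3@(4,1) -> at (4,4): 0 [-], cum=1
Step 5: p0@ESC p1@ESC p2@ESC p3@(4,2) -> at (4,4): 0 [-], cum=1
Step 6: p0@ESC p1@ESC p2@ESC p3@ESC -> at (4,4): 0 [-], cum=1
Total visits = 1

Answer: 1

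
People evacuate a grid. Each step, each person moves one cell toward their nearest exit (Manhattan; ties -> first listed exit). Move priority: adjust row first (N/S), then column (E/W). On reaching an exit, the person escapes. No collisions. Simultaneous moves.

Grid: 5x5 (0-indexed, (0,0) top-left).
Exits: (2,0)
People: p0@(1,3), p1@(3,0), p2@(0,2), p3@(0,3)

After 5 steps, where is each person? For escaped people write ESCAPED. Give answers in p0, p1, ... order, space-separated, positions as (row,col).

Step 1: p0:(1,3)->(2,3) | p1:(3,0)->(2,0)->EXIT | p2:(0,2)->(1,2) | p3:(0,3)->(1,3)
Step 2: p0:(2,3)->(2,2) | p1:escaped | p2:(1,2)->(2,2) | p3:(1,3)->(2,3)
Step 3: p0:(2,2)->(2,1) | p1:escaped | p2:(2,2)->(2,1) | p3:(2,3)->(2,2)
Step 4: p0:(2,1)->(2,0)->EXIT | p1:escaped | p2:(2,1)->(2,0)->EXIT | p3:(2,2)->(2,1)
Step 5: p0:escaped | p1:escaped | p2:escaped | p3:(2,1)->(2,0)->EXIT

ESCAPED ESCAPED ESCAPED ESCAPED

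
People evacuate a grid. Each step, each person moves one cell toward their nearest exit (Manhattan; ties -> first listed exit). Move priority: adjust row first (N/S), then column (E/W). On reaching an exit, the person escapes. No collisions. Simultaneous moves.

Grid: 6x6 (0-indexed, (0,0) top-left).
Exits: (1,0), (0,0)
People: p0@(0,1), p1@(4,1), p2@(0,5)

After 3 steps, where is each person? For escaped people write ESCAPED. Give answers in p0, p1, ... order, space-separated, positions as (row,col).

Step 1: p0:(0,1)->(0,0)->EXIT | p1:(4,1)->(3,1) | p2:(0,5)->(0,4)
Step 2: p0:escaped | p1:(3,1)->(2,1) | p2:(0,4)->(0,3)
Step 3: p0:escaped | p1:(2,1)->(1,1) | p2:(0,3)->(0,2)

ESCAPED (1,1) (0,2)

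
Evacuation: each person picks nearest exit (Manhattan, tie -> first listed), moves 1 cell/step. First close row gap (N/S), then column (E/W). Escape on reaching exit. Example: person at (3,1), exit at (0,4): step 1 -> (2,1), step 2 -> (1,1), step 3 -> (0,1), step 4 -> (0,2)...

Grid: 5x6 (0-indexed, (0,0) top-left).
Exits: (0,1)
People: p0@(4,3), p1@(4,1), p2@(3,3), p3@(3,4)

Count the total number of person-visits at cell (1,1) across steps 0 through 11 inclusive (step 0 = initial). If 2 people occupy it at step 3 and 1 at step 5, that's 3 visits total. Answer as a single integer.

Answer: 1

Derivation:
Step 0: p0@(4,3) p1@(4,1) p2@(3,3) p3@(3,4) -> at (1,1): 0 [-], cum=0
Step 1: p0@(3,3) p1@(3,1) p2@(2,3) p3@(2,4) -> at (1,1): 0 [-], cum=0
Step 2: p0@(2,3) p1@(2,1) p2@(1,3) p3@(1,4) -> at (1,1): 0 [-], cum=0
Step 3: p0@(1,3) p1@(1,1) p2@(0,3) p3@(0,4) -> at (1,1): 1 [p1], cum=1
Step 4: p0@(0,3) p1@ESC p2@(0,2) p3@(0,3) -> at (1,1): 0 [-], cum=1
Step 5: p0@(0,2) p1@ESC p2@ESC p3@(0,2) -> at (1,1): 0 [-], cum=1
Step 6: p0@ESC p1@ESC p2@ESC p3@ESC -> at (1,1): 0 [-], cum=1
Total visits = 1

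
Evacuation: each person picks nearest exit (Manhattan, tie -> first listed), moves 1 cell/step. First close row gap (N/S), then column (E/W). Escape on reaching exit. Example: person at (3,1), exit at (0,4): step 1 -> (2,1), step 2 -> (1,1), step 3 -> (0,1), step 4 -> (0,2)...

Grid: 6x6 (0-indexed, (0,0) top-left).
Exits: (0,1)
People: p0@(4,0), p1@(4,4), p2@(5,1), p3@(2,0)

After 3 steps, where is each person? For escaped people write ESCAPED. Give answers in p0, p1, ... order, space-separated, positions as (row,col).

Step 1: p0:(4,0)->(3,0) | p1:(4,4)->(3,4) | p2:(5,1)->(4,1) | p3:(2,0)->(1,0)
Step 2: p0:(3,0)->(2,0) | p1:(3,4)->(2,4) | p2:(4,1)->(3,1) | p3:(1,0)->(0,0)
Step 3: p0:(2,0)->(1,0) | p1:(2,4)->(1,4) | p2:(3,1)->(2,1) | p3:(0,0)->(0,1)->EXIT

(1,0) (1,4) (2,1) ESCAPED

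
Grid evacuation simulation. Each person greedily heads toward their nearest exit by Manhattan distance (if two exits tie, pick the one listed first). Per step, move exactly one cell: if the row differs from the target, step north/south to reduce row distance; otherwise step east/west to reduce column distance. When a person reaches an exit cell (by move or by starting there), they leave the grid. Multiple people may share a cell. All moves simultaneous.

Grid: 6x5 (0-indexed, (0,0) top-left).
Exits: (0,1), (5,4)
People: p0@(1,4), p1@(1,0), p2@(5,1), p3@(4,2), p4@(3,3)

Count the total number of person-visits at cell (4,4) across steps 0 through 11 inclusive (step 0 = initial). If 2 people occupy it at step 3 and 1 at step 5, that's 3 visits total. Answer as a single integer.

Step 0: p0@(1,4) p1@(1,0) p2@(5,1) p3@(4,2) p4@(3,3) -> at (4,4): 0 [-], cum=0
Step 1: p0@(0,4) p1@(0,0) p2@(5,2) p3@(5,2) p4@(4,3) -> at (4,4): 0 [-], cum=0
Step 2: p0@(0,3) p1@ESC p2@(5,3) p3@(5,3) p4@(5,3) -> at (4,4): 0 [-], cum=0
Step 3: p0@(0,2) p1@ESC p2@ESC p3@ESC p4@ESC -> at (4,4): 0 [-], cum=0
Step 4: p0@ESC p1@ESC p2@ESC p3@ESC p4@ESC -> at (4,4): 0 [-], cum=0
Total visits = 0

Answer: 0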